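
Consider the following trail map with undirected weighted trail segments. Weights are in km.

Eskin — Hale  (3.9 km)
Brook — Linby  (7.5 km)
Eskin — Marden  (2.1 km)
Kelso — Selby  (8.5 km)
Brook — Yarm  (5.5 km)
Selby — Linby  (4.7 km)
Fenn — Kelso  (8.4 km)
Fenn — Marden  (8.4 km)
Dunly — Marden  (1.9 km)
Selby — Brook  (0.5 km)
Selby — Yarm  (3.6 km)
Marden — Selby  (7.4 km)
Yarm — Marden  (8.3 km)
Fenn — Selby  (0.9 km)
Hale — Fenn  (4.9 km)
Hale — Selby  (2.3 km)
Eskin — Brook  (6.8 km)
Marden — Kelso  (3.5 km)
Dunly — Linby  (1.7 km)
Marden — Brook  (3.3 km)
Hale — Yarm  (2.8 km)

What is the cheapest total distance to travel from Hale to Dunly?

Shortest distances from Hale:
Hale: 0
Selby: 2.3  (via Hale)
Brook: 2.8  (via Selby)
Yarm: 2.8  (via Hale)
Fenn: 3.2  (via Selby)
Eskin: 3.9  (via Hale)
Marden: 6  (via Eskin)
Linby: 7  (via Selby)
Dunly: 7.9  (via Marden)
Shortest route: Hale–Eskin–Marden–Dunly = 7.9 km.

7.9 km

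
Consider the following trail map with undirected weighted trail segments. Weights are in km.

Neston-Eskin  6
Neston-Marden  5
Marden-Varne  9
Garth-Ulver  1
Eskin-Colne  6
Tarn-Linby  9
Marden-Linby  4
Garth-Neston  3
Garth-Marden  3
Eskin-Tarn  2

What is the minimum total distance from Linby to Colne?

17 km

Compare a few routes:
Linby–Marden–Neston–Eskin–Colne: 4+5+6+6 = 21
Linby–Tarn–Eskin–Colne: 9+2+6 = 17
Linby–Marden–Garth–Neston–Eskin–Colne: 4+3+3+6+6 = 22
The minimum is 17 km via Linby–Tarn–Eskin–Colne.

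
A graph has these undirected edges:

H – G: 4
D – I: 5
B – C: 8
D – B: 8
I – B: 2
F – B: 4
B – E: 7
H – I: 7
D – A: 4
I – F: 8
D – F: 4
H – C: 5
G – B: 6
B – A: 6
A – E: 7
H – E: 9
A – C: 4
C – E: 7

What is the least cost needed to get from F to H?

13

Compare a few routes:
F–B–I–H: 4+2+7 = 13
F–I–H: 8+7 = 15
F–B–G–H: 4+6+4 = 14
Cheapest is F–B–I–H at 13.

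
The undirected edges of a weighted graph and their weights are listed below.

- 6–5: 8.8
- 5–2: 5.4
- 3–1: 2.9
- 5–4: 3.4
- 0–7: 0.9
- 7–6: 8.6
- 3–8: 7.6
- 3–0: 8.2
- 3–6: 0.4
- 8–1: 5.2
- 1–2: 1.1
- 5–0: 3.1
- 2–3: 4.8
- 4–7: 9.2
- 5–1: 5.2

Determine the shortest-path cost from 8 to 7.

Running Dijkstra from 8:
8: 0
1: 5.2  (via 8)
2: 6.3  (via 1)
3: 7.6  (via 8)
6: 8  (via 3)
5: 10.4  (via 1)
0: 13.5  (via 5)
4: 13.8  (via 5)
7: 14.4  (via 0)
Shortest route: 8 → 1 → 5 → 0 → 7 = 14.4.

14.4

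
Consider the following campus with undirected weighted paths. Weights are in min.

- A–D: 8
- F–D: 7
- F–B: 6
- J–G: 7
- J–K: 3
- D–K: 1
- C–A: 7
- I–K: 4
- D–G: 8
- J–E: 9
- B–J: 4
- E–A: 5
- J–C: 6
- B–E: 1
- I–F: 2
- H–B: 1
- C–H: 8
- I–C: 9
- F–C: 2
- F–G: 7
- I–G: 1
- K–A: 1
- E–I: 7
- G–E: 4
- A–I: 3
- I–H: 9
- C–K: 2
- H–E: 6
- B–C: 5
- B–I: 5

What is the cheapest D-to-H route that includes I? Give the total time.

Shortest D→I: D → K → I = 5
Best I to H: I → B → H costing 6
Total via I: 5 + 6 = 11 min.

11 min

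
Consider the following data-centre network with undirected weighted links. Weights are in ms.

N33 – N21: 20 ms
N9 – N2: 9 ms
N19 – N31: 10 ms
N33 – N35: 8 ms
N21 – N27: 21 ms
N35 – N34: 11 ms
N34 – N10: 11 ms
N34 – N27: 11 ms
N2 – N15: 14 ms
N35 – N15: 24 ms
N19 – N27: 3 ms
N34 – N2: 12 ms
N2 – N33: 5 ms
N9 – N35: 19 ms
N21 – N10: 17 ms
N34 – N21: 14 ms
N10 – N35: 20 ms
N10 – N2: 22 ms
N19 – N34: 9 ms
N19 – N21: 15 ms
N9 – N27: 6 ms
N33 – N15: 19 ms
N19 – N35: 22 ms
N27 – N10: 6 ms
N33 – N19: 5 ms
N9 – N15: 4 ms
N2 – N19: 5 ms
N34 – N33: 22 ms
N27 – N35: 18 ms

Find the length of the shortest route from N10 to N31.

19 ms

Running Dijkstra from N10:
N10: 0
N27: 6  (via N10)
N19: 9  (via N27)
N34: 11  (via N10)
N9: 12  (via N27)
N33: 14  (via N19)
N2: 14  (via N19)
N15: 16  (via N9)
N21: 17  (via N10)
N31: 19  (via N19)
Shortest route: N10 → N27 → N19 → N31 = 19 ms.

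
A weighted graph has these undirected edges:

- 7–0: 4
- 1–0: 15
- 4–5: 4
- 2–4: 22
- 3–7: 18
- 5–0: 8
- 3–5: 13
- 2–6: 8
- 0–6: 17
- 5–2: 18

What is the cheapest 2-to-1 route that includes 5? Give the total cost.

Best 2 to 5: 2–5 costing 18
Best 5 to 1: 5–0–1 costing 23
Total via 5: 18 + 23 = 41.

41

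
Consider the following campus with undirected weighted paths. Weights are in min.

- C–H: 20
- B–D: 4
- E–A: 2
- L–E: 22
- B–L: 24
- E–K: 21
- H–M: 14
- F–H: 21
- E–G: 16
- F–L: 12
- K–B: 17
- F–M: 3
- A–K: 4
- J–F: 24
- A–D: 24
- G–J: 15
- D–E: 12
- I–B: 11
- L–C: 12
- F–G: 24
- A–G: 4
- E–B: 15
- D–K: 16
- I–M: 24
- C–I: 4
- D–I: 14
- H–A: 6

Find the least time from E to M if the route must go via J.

Best E to J: E → A → G → J costing 21
Best J to M: J → F → M costing 27
Total via J: 21 + 27 = 48 min.

48 min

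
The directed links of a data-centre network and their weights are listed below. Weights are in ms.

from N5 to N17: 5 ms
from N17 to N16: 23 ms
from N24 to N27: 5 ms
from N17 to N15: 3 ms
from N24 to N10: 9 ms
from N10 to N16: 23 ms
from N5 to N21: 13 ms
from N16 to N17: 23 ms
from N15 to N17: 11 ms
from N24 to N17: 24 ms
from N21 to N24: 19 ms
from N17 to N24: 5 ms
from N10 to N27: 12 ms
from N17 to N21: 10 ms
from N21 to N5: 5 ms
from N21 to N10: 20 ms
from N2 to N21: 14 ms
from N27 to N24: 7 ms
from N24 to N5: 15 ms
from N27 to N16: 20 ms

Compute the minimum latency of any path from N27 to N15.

Candidate routes:
N27 → N24 → N5 → N17 → N15: 7+15+5+3 = 30
N27 → N16 → N17 → N15: 20+23+3 = 46
N27 → N24 → N17 → N15: 7+24+3 = 34
N27 → N24 → N10 → N16 → N17 → N15: 7+9+23+23+3 = 65
The minimum is 30 ms via N27 → N24 → N5 → N17 → N15.

30 ms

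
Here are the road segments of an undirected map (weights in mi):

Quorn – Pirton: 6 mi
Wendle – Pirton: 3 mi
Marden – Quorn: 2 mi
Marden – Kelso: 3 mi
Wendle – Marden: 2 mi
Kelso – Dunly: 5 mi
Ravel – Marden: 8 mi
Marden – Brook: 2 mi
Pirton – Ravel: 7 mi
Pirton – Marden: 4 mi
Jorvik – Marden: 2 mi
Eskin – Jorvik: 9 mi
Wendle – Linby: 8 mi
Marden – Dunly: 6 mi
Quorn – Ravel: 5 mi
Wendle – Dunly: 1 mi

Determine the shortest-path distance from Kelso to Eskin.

14 mi

Shortest distances from Kelso:
Kelso: 0
Marden: 3  (via Kelso)
Brook: 5  (via Marden)
Quorn: 5  (via Marden)
Wendle: 5  (via Marden)
Jorvik: 5  (via Marden)
Dunly: 5  (via Kelso)
Pirton: 7  (via Marden)
Ravel: 10  (via Quorn)
Linby: 13  (via Wendle)
Eskin: 14  (via Jorvik)
Shortest route: Kelso–Marden–Jorvik–Eskin = 14 mi.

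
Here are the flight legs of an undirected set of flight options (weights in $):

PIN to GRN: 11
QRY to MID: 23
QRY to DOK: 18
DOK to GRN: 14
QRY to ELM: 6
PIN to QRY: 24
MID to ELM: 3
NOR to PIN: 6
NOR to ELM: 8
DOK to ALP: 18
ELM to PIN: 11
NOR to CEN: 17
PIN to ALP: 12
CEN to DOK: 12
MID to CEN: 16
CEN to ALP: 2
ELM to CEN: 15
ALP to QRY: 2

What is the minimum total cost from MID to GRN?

Shortest distances from MID:
MID: 0
ELM: 3  (via MID)
QRY: 9  (via ELM)
ALP: 11  (via QRY)
NOR: 11  (via ELM)
CEN: 13  (via ALP)
PIN: 14  (via ELM)
GRN: 25  (via PIN)
Shortest route: MID → ELM → PIN → GRN = $25.

$25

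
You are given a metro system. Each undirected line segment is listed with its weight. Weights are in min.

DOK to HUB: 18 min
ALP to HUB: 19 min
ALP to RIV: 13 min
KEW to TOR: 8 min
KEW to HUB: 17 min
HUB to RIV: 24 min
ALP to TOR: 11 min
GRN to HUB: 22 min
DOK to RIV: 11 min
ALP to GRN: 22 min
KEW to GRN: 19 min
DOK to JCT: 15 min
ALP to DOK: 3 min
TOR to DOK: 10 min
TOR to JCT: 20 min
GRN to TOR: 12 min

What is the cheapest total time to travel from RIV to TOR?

21 min

Settle nodes by increasing distance from RIV:
RIV: 0
DOK: 11  (via RIV)
ALP: 13  (via RIV)
TOR: 21  (via DOK)
Shortest route: RIV → DOK → TOR = 21 min.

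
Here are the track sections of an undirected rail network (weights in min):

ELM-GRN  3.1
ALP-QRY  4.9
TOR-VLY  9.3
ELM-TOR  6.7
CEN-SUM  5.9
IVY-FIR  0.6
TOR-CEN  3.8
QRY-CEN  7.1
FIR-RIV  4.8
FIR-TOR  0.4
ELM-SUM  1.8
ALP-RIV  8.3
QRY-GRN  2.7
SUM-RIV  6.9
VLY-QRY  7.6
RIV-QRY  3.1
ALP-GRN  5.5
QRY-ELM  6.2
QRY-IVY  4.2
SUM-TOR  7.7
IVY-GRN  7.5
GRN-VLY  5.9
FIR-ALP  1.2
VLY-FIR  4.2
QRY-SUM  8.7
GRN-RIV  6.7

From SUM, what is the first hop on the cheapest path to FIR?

TOR

Enumerating some paths:
SUM - TOR - FIR: 7.7+0.4 = 8.1
SUM - ELM - TOR - FIR: 1.8+6.7+0.4 = 8.9
SUM - CEN - TOR - FIR: 5.9+3.8+0.4 = 10.1
The minimum is 8.1 min via SUM - TOR - FIR.
So from SUM the first move is to TOR.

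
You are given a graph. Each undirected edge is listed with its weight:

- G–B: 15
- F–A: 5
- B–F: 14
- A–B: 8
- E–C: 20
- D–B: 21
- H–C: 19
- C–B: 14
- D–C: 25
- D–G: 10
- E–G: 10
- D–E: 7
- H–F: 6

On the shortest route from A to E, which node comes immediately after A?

Candidate routes:
A → B → C → E: 8+14+20 = 42
A → B → G → E: 8+15+10 = 33
A → B → D → E: 8+21+7 = 36
A → B → G → D → E: 8+15+10+7 = 40
The minimum is 33 via A → B → G → E.
So from A the first move is to B.

B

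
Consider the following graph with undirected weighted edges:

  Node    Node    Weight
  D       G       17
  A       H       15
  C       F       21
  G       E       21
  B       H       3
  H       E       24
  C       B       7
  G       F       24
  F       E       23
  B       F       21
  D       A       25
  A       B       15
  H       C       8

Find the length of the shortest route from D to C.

47

Settle nodes by increasing distance from D:
D: 0
G: 17  (via D)
A: 25  (via D)
E: 38  (via G)
B: 40  (via A)
H: 40  (via A)
F: 41  (via G)
C: 47  (via B)
Shortest route: D–A–B–C = 47.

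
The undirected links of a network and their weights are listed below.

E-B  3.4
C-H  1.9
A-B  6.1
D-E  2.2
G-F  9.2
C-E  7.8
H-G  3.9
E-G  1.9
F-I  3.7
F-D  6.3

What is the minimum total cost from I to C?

18.7

Running Dijkstra from I:
I: 0
F: 3.7  (via I)
D: 10  (via F)
E: 12.2  (via D)
G: 12.9  (via F)
B: 15.6  (via E)
H: 16.8  (via G)
C: 18.7  (via H)
Shortest route: I → F → G → H → C = 18.7.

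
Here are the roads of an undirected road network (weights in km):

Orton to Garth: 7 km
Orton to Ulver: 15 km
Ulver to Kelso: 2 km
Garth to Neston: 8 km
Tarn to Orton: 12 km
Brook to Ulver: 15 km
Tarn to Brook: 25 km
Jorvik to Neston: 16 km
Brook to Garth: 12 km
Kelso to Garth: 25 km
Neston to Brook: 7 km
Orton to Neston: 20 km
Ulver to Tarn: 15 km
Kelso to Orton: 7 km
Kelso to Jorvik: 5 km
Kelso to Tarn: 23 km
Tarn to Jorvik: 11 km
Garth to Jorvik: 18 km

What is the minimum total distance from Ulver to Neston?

Enumerating some paths:
Ulver → Kelso → Orton → Garth → Neston: 2+7+7+8 = 24
Ulver → Kelso → Jorvik → Neston: 2+5+16 = 23
Ulver → Brook → Neston: 15+7 = 22
The minimum is 22 km via Ulver → Brook → Neston.

22 km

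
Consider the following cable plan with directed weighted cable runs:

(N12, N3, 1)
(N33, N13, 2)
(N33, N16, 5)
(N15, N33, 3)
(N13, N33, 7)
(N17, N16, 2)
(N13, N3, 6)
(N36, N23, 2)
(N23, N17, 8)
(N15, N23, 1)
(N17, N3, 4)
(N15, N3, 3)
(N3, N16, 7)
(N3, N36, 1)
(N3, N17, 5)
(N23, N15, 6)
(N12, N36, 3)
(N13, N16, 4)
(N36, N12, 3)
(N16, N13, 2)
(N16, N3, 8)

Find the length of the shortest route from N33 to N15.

Enumerating some paths:
N33 → N13 → N3 → N36 → N23 → N15: 2+6+1+2+6 = 17
N33 → N16 → N13 → N3 → N36 → N23 → N15: 5+2+6+1+2+6 = 22
Cheapest is N33 → N13 → N3 → N36 → N23 → N15 at 17.

17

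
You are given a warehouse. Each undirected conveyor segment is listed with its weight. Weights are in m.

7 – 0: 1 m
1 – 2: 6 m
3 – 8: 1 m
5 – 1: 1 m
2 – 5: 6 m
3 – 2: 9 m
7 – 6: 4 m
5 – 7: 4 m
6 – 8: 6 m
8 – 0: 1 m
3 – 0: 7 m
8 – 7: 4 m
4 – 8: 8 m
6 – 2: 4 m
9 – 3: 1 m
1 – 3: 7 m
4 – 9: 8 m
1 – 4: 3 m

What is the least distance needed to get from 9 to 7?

Shortest distances from 9:
9: 0
3: 1  (via 9)
8: 2  (via 3)
0: 3  (via 8)
7: 4  (via 0)
Shortest route: 9 → 3 → 8 → 0 → 7 = 4 m.

4 m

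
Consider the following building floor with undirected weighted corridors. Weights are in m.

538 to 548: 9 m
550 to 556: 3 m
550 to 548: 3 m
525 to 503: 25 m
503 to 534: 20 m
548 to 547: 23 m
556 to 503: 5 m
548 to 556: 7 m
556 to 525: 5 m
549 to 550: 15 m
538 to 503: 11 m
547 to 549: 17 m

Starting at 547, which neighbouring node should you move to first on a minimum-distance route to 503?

548

Enumerating some paths:
547 - 548 - 556 - 503: 23+7+5 = 35
547 - 548 - 550 - 556 - 503: 23+3+3+5 = 34
547 - 549 - 550 - 556 - 503: 17+15+3+5 = 40
547 - 548 - 538 - 503: 23+9+11 = 43
The minimum is 34 m via 547 - 548 - 550 - 556 - 503.
So from 547 the first move is to 548.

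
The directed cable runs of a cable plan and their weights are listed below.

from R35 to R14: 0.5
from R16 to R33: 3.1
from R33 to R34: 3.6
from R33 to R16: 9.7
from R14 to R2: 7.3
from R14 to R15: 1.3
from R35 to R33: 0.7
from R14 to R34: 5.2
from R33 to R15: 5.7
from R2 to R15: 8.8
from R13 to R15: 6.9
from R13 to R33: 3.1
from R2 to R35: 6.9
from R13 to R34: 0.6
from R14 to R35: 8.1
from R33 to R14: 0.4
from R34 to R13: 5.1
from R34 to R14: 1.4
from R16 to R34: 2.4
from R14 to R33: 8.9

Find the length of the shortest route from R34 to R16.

17.9

Enumerating some paths:
R34–R14–R35–R33–R16: 1.4+8.1+0.7+9.7 = 19.9
R34–R13–R33–R16: 5.1+3.1+9.7 = 17.9
The minimum is 17.9 via R34–R13–R33–R16.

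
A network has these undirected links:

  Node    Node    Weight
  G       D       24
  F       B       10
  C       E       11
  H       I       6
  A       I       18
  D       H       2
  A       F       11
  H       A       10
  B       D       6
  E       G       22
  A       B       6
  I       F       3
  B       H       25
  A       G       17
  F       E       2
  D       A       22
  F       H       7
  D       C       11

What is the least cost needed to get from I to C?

Compare a few routes:
I → F → E → C: 3+2+11 = 16
I → H → D → C: 6+2+11 = 19
I → F → H → D → C: 3+7+2+11 = 23
Cheapest is I → F → E → C at 16.

16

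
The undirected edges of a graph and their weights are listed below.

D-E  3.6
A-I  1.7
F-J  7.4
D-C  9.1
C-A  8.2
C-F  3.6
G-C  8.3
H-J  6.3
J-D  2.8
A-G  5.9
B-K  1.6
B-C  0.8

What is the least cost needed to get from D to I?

19

Settle nodes by increasing distance from D:
D: 0
J: 2.8  (via D)
E: 3.6  (via D)
C: 9.1  (via D)
H: 9.1  (via J)
B: 9.9  (via C)
F: 10.2  (via J)
K: 11.5  (via B)
A: 17.3  (via C)
G: 17.4  (via C)
I: 19  (via A)
Shortest route: D → C → A → I = 19.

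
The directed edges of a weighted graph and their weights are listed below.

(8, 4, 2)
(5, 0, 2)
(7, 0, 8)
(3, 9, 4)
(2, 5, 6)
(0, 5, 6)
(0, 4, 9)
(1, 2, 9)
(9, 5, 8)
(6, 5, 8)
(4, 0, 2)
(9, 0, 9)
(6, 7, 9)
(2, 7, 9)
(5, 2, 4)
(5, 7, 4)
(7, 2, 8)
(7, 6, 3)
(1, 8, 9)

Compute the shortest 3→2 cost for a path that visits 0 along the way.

23

Shortest 3→0: 3–9–0 = 13
Shortest 0→2: 0–5–2 = 10
Total via 0: 13 + 10 = 23.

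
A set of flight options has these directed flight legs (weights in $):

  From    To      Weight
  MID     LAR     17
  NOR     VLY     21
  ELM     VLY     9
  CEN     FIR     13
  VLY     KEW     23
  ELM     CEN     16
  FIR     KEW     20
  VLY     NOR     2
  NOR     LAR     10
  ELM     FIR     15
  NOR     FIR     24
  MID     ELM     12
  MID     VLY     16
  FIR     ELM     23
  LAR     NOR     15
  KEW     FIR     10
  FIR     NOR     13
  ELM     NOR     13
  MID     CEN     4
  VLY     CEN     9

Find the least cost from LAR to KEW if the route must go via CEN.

$78

Best LAR to CEN: LAR–NOR–VLY–CEN costing 45
Shortest CEN→KEW: CEN–FIR–KEW = 33
Total via CEN: 45 + 33 = $78.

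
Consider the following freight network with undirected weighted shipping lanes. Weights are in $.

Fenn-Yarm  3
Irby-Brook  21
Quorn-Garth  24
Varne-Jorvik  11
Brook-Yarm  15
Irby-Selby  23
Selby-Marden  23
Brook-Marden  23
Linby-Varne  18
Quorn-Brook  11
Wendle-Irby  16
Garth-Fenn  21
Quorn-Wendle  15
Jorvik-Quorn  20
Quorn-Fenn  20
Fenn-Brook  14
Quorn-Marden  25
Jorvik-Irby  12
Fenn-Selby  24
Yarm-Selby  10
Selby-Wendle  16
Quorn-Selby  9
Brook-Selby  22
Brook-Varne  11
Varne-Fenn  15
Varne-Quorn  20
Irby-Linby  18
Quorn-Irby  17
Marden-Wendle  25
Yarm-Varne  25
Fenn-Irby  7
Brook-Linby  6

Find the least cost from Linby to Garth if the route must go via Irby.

Best Linby to Irby: Linby → Irby costing 18
Best Irby to Garth: Irby → Fenn → Garth costing 28
Total via Irby: 18 + 28 = $46.

$46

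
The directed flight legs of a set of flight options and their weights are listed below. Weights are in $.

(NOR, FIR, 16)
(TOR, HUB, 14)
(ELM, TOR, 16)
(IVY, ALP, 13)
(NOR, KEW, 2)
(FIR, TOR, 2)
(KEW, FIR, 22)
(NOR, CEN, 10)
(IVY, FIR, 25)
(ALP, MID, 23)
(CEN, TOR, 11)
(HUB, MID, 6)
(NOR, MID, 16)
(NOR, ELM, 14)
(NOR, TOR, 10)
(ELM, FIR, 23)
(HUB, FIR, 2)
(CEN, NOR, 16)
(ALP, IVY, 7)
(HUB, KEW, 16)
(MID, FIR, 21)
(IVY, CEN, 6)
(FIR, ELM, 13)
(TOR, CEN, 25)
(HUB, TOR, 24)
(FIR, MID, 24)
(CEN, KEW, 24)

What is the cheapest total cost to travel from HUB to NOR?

$45

Candidate routes:
HUB - TOR - CEN - NOR: 24+25+16 = 65
HUB - FIR - TOR - CEN - NOR: 2+2+25+16 = 45
Cheapest is HUB - FIR - TOR - CEN - NOR at $45.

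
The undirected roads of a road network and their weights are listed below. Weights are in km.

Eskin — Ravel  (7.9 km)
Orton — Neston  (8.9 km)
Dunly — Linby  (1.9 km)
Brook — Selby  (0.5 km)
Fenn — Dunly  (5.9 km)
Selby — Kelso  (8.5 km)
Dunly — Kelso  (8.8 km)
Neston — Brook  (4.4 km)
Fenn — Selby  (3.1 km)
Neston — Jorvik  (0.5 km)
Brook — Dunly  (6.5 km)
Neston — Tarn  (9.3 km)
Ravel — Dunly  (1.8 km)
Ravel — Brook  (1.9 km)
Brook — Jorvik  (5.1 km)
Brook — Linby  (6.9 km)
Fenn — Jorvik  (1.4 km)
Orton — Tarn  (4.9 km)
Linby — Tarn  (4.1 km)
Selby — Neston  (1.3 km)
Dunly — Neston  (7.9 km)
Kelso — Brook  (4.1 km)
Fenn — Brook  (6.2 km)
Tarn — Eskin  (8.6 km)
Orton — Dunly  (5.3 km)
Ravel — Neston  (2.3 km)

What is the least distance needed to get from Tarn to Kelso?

Enumerating some paths:
Tarn - Linby - Brook - Kelso: 4.1+6.9+4.1 = 15.1
Tarn - Linby - Dunly - Ravel - Brook - Kelso: 4.1+1.9+1.8+1.9+4.1 = 13.8
Tarn - Linby - Dunly - Kelso: 4.1+1.9+8.8 = 14.8
Cheapest is Tarn - Linby - Dunly - Ravel - Brook - Kelso at 13.8 km.

13.8 km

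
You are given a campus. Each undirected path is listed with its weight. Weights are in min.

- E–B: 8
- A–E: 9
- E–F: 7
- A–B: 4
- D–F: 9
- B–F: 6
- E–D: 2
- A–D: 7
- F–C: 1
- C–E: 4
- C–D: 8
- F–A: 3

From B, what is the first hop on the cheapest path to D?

Enumerating some paths:
B–E–D: 8+2 = 10
B–F–C–E–D: 6+1+4+2 = 13
B–A–D: 4+7 = 11
B–A–F–C–E–D: 4+3+1+4+2 = 14
The minimum is 10 min via B–E–D.
So from B the first move is to E.

E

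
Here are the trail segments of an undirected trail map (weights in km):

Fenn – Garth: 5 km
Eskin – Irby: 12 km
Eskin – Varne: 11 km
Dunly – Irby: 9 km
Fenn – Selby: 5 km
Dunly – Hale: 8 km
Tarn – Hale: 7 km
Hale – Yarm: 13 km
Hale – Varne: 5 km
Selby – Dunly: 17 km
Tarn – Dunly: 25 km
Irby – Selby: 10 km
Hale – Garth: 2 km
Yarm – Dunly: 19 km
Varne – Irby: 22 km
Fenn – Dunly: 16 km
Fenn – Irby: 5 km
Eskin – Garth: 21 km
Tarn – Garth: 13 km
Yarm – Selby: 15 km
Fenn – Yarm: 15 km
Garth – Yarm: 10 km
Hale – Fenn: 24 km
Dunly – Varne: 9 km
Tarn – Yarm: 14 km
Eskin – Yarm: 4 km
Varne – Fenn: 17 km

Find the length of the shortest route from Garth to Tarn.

Candidate routes:
Garth → Hale → Tarn: 2+7 = 9
Garth → Tarn: 13 = 13
Cheapest is Garth → Hale → Tarn at 9 km.

9 km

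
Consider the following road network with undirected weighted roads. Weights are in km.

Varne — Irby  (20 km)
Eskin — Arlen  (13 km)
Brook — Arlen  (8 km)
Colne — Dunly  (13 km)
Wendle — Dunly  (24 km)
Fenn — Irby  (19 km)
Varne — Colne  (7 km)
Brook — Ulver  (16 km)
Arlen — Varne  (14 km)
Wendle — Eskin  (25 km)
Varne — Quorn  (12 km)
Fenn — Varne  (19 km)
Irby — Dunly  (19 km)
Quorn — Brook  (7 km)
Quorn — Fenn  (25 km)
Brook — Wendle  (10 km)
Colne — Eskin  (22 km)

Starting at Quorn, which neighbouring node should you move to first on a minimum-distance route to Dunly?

Varne

Enumerating some paths:
Quorn–Brook–Wendle–Dunly: 7+10+24 = 41
Quorn–Brook–Arlen–Varne–Colne–Dunly: 7+8+14+7+13 = 49
Quorn–Varne–Colne–Dunly: 12+7+13 = 32
Quorn–Varne–Irby–Dunly: 12+20+19 = 51
Cheapest is Quorn–Varne–Colne–Dunly at 32 km.
So from Quorn the first move is to Varne.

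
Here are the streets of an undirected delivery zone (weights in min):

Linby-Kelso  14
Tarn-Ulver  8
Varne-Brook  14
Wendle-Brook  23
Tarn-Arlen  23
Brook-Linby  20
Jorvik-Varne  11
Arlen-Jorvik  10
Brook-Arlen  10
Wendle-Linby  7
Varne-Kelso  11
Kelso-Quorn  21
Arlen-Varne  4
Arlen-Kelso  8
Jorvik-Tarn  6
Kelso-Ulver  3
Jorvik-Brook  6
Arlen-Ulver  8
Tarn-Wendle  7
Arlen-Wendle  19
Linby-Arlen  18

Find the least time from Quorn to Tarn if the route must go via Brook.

Best Quorn to Brook: Quorn–Kelso–Arlen–Brook costing 39
Best Brook to Tarn: Brook–Jorvik–Tarn costing 12
Total via Brook: 39 + 12 = 51 min.

51 min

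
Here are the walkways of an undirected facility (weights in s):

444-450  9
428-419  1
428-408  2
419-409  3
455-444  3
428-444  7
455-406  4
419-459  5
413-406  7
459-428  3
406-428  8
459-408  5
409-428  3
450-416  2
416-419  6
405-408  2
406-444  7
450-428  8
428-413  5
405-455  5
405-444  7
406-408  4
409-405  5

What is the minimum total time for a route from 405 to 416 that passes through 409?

14 s

Shortest 405→409: 405 → 409 = 5
Shortest 409→416: 409 → 419 → 416 = 9
Total via 409: 5 + 9 = 14 s.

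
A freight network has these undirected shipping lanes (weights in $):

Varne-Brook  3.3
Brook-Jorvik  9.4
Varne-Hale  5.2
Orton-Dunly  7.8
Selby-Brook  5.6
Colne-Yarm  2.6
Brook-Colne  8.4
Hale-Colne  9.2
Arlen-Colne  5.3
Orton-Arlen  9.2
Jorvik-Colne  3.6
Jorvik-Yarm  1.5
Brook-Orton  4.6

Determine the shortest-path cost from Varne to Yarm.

$14.2

Candidate routes:
Varne → Brook → Colne → Yarm: 3.3+8.4+2.6 = 14.3
Varne → Brook → Jorvik → Yarm: 3.3+9.4+1.5 = 14.2
The minimum is $14.2 via Varne → Brook → Jorvik → Yarm.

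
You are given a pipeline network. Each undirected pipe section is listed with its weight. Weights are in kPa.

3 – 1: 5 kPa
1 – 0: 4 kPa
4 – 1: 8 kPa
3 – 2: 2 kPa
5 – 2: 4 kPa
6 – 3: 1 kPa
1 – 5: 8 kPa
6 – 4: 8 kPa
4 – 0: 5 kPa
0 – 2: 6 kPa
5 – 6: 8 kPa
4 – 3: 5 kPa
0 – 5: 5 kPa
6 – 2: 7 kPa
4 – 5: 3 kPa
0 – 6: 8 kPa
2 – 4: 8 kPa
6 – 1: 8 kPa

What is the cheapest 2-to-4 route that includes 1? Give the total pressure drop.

Shortest 2→1: 2 → 3 → 1 = 7
Shortest 1→4: 1 → 4 = 8
Total via 1: 7 + 8 = 15 kPa.

15 kPa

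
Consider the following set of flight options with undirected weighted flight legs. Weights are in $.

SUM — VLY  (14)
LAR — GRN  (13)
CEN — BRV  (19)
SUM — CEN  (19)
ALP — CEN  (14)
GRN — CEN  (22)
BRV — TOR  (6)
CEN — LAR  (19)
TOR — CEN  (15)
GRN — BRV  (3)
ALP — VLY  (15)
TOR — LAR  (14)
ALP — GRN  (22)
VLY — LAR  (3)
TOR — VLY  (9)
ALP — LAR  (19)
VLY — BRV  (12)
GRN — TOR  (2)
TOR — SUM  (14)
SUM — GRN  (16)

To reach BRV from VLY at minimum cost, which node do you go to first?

BRV

Candidate routes:
VLY - BRV: 12 = 12
VLY - TOR - GRN - BRV: 9+2+3 = 14
The minimum is $12 via VLY - BRV.
So from VLY the first move is to BRV.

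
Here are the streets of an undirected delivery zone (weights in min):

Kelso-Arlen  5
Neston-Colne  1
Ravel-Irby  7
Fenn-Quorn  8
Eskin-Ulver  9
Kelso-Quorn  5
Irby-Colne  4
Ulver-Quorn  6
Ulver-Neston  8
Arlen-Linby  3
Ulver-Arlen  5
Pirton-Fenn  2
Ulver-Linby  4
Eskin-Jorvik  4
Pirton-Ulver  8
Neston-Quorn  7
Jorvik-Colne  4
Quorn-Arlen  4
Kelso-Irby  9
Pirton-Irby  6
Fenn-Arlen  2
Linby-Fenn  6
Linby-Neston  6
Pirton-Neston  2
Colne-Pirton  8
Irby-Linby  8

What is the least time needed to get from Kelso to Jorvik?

Shortest distances from Kelso:
Kelso: 0
Arlen: 5  (via Kelso)
Quorn: 5  (via Kelso)
Fenn: 7  (via Arlen)
Linby: 8  (via Arlen)
Irby: 9  (via Kelso)
Pirton: 9  (via Fenn)
Ulver: 10  (via Arlen)
Neston: 11  (via Pirton)
Colne: 12  (via Neston)
Jorvik: 16  (via Colne)
Shortest route: Kelso → Arlen → Fenn → Pirton → Neston → Colne → Jorvik = 16 min.

16 min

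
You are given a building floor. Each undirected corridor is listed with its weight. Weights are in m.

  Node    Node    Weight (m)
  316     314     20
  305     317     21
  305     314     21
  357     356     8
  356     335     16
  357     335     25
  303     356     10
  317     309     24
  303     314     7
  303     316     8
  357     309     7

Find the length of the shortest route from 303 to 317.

Candidate routes:
303–356–357–309–317: 10+8+7+24 = 49
303–316–314–305–317: 8+20+21+21 = 70
The minimum is 49 m via 303–356–357–309–317.

49 m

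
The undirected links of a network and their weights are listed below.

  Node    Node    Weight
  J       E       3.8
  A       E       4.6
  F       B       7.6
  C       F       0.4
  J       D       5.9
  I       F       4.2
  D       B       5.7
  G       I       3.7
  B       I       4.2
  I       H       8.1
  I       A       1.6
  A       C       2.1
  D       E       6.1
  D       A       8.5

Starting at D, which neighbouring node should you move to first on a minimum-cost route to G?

Candidate routes:
D → A → I → G: 8.5+1.6+3.7 = 13.8
D → B → I → G: 5.7+4.2+3.7 = 13.6
Cheapest is D → B → I → G at 13.6.
So from D the first move is to B.

B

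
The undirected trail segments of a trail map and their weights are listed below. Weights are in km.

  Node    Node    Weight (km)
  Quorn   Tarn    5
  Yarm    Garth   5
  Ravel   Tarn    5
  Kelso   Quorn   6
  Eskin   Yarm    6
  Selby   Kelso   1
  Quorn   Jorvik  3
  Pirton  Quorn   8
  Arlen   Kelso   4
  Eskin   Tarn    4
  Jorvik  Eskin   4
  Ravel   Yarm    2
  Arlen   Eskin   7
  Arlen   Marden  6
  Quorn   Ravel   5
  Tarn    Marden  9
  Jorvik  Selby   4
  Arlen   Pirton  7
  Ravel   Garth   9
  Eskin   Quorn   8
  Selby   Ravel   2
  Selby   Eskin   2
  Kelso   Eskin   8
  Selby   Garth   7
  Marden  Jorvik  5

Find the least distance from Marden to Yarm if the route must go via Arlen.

Best Marden to Arlen: Marden → Arlen costing 6
Shortest Arlen→Yarm: Arlen → Kelso → Selby → Ravel → Yarm = 9
Total via Arlen: 6 + 9 = 15 km.

15 km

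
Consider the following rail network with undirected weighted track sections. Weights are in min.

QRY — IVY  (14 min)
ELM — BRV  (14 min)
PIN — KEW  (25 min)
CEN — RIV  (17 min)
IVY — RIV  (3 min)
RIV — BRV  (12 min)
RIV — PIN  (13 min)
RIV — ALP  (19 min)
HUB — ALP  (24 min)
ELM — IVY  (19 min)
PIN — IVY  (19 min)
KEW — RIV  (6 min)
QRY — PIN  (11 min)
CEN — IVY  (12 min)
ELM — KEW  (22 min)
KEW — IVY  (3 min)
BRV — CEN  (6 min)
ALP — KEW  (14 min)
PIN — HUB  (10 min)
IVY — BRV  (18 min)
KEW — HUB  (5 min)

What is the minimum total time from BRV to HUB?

23 min

Compare a few routes:
BRV–RIV–KEW–HUB: 12+6+5 = 23
BRV–CEN–IVY–KEW–HUB: 6+12+3+5 = 26
The minimum is 23 min via BRV–RIV–KEW–HUB.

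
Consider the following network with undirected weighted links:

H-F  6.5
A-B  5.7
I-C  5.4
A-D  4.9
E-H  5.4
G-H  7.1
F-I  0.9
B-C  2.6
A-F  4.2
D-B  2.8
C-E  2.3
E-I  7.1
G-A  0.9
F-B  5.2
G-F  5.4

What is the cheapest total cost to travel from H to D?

Settle nodes by increasing distance from H:
H: 0
E: 5.4  (via H)
F: 6.5  (via H)
G: 7.1  (via H)
I: 7.4  (via F)
C: 7.7  (via E)
A: 8  (via G)
B: 10.3  (via C)
D: 12.9  (via A)
Shortest route: H → G → A → D = 12.9.

12.9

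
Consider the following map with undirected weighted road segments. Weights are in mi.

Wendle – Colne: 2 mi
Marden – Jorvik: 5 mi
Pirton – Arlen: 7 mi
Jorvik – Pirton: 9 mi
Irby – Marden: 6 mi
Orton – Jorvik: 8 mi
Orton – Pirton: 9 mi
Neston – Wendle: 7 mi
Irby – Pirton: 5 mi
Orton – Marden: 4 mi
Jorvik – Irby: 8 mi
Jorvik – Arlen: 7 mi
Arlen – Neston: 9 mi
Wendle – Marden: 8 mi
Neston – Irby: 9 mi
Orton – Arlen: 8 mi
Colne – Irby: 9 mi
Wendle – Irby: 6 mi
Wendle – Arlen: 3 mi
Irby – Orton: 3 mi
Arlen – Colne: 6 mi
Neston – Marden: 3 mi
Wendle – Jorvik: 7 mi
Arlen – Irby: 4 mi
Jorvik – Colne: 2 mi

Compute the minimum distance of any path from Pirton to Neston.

Running Dijkstra from Pirton:
Pirton: 0
Irby: 5  (via Pirton)
Arlen: 7  (via Pirton)
Orton: 8  (via Irby)
Jorvik: 9  (via Pirton)
Wendle: 10  (via Arlen)
Marden: 11  (via Irby)
Colne: 11  (via Jorvik)
Neston: 14  (via Irby)
Shortest route: Pirton → Irby → Neston = 14 mi.

14 mi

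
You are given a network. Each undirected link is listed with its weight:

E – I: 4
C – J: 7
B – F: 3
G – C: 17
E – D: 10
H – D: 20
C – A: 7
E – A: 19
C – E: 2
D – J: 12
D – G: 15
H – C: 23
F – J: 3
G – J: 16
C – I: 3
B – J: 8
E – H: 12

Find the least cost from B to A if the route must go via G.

46

Shortest B→G: B–F–J–G = 22
Shortest G→A: G–C–A = 24
Total via G: 22 + 24 = 46.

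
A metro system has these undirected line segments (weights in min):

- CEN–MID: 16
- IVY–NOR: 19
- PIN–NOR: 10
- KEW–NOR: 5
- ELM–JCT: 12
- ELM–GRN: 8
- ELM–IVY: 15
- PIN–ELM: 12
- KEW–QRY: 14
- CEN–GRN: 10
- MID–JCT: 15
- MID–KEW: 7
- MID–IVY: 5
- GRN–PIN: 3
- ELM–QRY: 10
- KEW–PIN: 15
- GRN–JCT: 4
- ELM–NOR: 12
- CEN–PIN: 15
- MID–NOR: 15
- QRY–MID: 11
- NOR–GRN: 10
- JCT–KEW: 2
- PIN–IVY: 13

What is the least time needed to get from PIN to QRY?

Settle nodes by increasing distance from PIN:
PIN: 0
GRN: 3  (via PIN)
JCT: 7  (via GRN)
KEW: 9  (via JCT)
NOR: 10  (via PIN)
ELM: 11  (via GRN)
CEN: 13  (via GRN)
IVY: 13  (via PIN)
MID: 16  (via KEW)
QRY: 21  (via ELM)
Shortest route: PIN–GRN–ELM–QRY = 21 min.

21 min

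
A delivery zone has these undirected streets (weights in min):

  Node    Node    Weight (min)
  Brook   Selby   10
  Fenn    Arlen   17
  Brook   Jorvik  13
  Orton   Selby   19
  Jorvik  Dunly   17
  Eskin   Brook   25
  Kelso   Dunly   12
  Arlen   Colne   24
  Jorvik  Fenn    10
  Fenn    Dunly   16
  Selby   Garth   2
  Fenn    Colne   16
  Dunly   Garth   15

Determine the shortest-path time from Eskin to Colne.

64 min

Running Dijkstra from Eskin:
Eskin: 0
Brook: 25  (via Eskin)
Selby: 35  (via Brook)
Garth: 37  (via Selby)
Jorvik: 38  (via Brook)
Fenn: 48  (via Jorvik)
Dunly: 52  (via Garth)
Orton: 54  (via Selby)
Colne: 64  (via Fenn)
Shortest route: Eskin → Brook → Jorvik → Fenn → Colne = 64 min.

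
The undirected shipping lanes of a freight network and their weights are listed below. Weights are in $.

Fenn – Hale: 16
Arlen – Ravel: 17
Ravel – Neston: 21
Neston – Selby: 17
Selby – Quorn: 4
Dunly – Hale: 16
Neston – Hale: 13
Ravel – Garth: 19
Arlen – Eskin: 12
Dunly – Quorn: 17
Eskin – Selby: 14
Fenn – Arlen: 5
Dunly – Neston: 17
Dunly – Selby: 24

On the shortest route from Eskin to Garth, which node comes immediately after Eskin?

Arlen

Compare a few routes:
Eskin - Arlen - Ravel - Garth: 12+17+19 = 48
Eskin - Selby - Neston - Ravel - Garth: 14+17+21+19 = 71
Eskin - Arlen - Fenn - Hale - Neston - Ravel - Garth: 12+5+16+13+21+19 = 86
Eskin - Selby - Quorn - Dunly - Neston - Ravel - Garth: 14+4+17+17+21+19 = 92
Cheapest is Eskin - Arlen - Ravel - Garth at $48.
So from Eskin the first move is to Arlen.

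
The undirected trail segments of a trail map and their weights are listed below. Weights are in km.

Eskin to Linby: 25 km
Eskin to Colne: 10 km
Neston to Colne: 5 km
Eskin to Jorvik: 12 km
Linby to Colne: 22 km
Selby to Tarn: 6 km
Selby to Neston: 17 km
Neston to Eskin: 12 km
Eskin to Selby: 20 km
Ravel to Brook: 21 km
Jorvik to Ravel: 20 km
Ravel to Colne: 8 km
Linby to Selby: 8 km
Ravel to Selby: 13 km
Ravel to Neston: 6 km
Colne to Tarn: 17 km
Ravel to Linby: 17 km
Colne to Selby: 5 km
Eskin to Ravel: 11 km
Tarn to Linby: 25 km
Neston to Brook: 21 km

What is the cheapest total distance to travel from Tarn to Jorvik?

Candidate routes:
Tarn → Selby → Colne → Eskin → Jorvik: 6+5+10+12 = 33
Tarn → Selby → Eskin → Jorvik: 6+20+12 = 38
Tarn → Colne → Eskin → Jorvik: 17+10+12 = 39
The minimum is 33 km via Tarn → Selby → Colne → Eskin → Jorvik.

33 km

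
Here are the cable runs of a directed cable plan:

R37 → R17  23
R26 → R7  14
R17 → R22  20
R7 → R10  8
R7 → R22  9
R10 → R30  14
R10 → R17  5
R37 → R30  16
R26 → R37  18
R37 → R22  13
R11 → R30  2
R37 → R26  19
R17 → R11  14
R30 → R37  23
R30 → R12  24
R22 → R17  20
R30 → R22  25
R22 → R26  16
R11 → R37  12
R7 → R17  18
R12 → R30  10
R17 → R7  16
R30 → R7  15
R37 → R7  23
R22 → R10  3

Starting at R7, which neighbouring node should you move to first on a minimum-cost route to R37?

Candidate routes:
R7 - R10 - R17 - R11 - R37: 8+5+14+12 = 39
R7 - R22 - R26 - R37: 9+16+18 = 43
Cheapest is R7 - R10 - R17 - R11 - R37 at 39.
So from R7 the first move is to R10.

R10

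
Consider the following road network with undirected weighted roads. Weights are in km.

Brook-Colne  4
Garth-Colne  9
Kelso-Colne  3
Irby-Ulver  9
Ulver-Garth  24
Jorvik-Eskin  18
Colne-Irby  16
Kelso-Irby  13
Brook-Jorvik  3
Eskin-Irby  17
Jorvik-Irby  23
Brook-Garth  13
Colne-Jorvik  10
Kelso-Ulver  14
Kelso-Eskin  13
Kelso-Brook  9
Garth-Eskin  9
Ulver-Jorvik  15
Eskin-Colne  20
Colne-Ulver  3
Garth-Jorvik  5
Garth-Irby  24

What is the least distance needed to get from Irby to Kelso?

Settle nodes by increasing distance from Irby:
Irby: 0
Ulver: 9  (via Irby)
Colne: 12  (via Ulver)
Kelso: 13  (via Irby)
Shortest route: Irby–Kelso = 13 km.

13 km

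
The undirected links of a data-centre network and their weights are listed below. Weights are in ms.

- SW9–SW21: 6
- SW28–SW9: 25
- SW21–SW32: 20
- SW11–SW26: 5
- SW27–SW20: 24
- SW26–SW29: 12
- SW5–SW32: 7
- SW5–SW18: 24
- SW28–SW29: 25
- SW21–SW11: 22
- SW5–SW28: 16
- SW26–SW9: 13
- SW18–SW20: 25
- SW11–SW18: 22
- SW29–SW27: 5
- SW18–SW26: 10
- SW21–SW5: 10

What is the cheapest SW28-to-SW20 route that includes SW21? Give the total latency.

80 ms

Best SW28 to SW21: SW28 → SW5 → SW21 costing 26
Shortest SW21→SW20: SW21 → SW9 → SW26 → SW18 → SW20 = 54
Total via SW21: 26 + 54 = 80 ms.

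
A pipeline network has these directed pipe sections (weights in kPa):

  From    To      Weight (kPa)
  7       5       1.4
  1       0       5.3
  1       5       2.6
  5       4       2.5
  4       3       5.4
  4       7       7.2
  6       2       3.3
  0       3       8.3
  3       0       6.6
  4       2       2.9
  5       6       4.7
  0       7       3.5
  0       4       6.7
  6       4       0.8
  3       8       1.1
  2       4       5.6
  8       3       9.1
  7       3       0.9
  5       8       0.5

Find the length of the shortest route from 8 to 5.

20.6 kPa

Running Dijkstra from 8:
8: 0
3: 9.1  (via 8)
0: 15.7  (via 3)
7: 19.2  (via 0)
5: 20.6  (via 7)
Shortest route: 8–3–0–7–5 = 20.6 kPa.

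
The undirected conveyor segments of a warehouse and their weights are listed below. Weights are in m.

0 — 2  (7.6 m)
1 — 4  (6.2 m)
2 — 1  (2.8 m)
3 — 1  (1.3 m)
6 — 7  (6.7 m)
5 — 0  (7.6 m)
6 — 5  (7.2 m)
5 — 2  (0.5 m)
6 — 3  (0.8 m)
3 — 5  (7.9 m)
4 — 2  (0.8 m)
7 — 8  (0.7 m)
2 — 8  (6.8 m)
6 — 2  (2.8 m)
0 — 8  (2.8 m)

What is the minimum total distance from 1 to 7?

8.8 m

Compare a few routes:
1 → 2 → 6 → 7: 2.8+2.8+6.7 = 12.3
1 → 2 → 8 → 7: 2.8+6.8+0.7 = 10.3
1 → 3 → 6 → 7: 1.3+0.8+6.7 = 8.8
The minimum is 8.8 m via 1 → 3 → 6 → 7.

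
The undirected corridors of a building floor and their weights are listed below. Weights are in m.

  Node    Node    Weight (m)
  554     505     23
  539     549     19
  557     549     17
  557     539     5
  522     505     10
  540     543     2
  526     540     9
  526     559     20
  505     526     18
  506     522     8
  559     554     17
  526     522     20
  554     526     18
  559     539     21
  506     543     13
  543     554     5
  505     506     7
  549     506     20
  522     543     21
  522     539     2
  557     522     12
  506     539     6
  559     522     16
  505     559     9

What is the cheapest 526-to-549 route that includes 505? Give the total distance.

Best 526 to 505: 526 → 505 costing 18
Best 505 to 549: 505 → 506 → 549 costing 27
Total via 505: 18 + 27 = 45 m.

45 m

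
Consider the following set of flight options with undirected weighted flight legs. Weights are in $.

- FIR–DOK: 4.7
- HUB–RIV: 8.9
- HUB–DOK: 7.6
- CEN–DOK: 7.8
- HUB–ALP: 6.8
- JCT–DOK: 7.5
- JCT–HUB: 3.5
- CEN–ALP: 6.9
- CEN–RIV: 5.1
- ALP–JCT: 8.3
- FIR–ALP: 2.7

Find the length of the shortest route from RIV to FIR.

Settle nodes by increasing distance from RIV:
RIV: 0
CEN: 5.1  (via RIV)
HUB: 8.9  (via RIV)
ALP: 12  (via CEN)
JCT: 12.4  (via HUB)
DOK: 12.9  (via CEN)
FIR: 14.7  (via ALP)
Shortest route: RIV → CEN → ALP → FIR = $14.7.

$14.7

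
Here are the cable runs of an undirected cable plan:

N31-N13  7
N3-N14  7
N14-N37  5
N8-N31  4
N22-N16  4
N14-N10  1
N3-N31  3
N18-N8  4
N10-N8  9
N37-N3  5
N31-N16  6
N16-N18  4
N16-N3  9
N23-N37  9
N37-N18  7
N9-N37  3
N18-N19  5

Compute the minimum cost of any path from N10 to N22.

21

Enumerating some paths:
N10 - N14 - N37 - N3 - N16 - N22: 1+5+5+9+4 = 24
N10 - N14 - N3 - N16 - N22: 1+7+9+4 = 21
N10 - N14 - N37 - N3 - N31 - N16 - N22: 1+5+5+3+6+4 = 24
N10 - N8 - N31 - N16 - N22: 9+4+6+4 = 23
The minimum is 21 via N10 - N14 - N3 - N16 - N22.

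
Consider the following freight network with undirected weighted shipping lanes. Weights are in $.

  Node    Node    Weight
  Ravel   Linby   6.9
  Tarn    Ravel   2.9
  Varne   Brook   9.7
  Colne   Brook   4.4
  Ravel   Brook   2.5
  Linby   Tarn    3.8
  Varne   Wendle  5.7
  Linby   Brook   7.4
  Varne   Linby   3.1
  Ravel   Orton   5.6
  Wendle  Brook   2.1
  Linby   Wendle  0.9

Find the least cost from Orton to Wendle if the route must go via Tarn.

$13.2

Best Orton to Tarn: Orton–Ravel–Tarn costing 8.5
Best Tarn to Wendle: Tarn–Linby–Wendle costing 4.7
Total via Tarn: 8.5 + 4.7 = $13.2.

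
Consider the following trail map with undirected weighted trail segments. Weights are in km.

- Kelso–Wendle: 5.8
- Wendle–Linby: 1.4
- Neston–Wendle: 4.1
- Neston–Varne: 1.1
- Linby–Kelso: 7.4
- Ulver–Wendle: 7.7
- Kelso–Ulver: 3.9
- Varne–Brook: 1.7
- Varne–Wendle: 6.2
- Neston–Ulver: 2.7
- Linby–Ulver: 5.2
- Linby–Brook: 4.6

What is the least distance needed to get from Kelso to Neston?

6.6 km

Enumerating some paths:
Kelso - Ulver - Neston: 3.9+2.7 = 6.6
Kelso - Linby - Wendle - Neston: 7.4+1.4+4.1 = 12.9
Kelso - Wendle - Neston: 5.8+4.1 = 9.9
Cheapest is Kelso - Ulver - Neston at 6.6 km.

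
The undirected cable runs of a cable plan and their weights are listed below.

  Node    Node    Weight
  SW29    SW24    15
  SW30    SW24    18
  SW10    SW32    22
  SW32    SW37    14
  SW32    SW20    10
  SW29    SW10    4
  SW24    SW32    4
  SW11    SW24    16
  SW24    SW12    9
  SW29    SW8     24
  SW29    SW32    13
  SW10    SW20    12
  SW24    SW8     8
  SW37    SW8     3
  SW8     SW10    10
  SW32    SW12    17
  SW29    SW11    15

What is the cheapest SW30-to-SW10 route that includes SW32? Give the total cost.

Shortest SW30→SW32: SW30–SW24–SW32 = 22
Best SW32 to SW10: SW32–SW29–SW10 costing 17
Total via SW32: 22 + 17 = 39.

39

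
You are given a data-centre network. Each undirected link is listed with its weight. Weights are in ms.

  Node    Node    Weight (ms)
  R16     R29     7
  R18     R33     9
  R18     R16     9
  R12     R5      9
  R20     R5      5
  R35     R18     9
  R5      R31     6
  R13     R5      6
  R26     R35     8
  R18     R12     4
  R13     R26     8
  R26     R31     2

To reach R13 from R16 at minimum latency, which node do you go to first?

Candidate routes:
R16 → R18 → R12 → R5 → R13: 9+4+9+6 = 28
R16 → R18 → R35 → R26 → R13: 9+9+8+8 = 34
The minimum is 28 ms via R16 → R18 → R12 → R5 → R13.
So from R16 the first move is to R18.

R18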